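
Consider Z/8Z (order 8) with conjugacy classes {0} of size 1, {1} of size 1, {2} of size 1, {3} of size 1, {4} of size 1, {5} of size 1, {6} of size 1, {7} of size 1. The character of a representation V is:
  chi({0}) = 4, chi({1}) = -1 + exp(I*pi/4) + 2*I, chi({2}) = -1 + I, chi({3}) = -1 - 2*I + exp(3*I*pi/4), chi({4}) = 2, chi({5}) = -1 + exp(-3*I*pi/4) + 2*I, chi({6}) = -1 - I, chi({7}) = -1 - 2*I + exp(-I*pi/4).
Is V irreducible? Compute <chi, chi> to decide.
Not irreducible (reducible): <chi, chi> = 6 > 1.

Working: <chi, chi> = (1/|G|) sum_C |C| * |chi(C)|^2 = (1/8)[1*|4|^2 + 1*|-1 + exp(I*pi/4) + 2*I|^2 + 1*|-1 + I|^2 + 1*|-1 - 2*I + exp(3*I*pi/4)|^2 + 1*|2|^2 + 1*|-1 + exp(-3*I*pi/4) + 2*I|^2 + 1*|-1 - I|^2 + 1*|-1 - 2*I + exp(-I*pi/4)|^2]
  = (1/8)[(16) + (6 - 2*exp(3*I*pi/4) - exp(-I*pi/4) + exp(I*pi/4)) + (2) + (6 + exp(-3*I*pi/4) - exp(3*I*pi/4) - 2*exp(-I*pi/4)) + (4) + (6 + exp(-3*I*pi/4) - exp(3*I*pi/4) - 2*exp(-I*pi/4)) + (2) + (6 - 2*exp(3*I*pi/4) - exp(-I*pi/4) + exp(I*pi/4))] = 48/8 = 6.
(Exp terms are combined using exp(i*s)*conj(exp(i*t)) = exp(i*(s-t)), and sums of them are collapsed using the identity that for every m > 1 the m distinct m-th roots of unity sum to 0, e.g. 1 + exp(2*I*pi/3) + exp(-2*I*pi/3) = 0.)
A character is irreducible iff <chi, chi> = 1, so this representation is reducible.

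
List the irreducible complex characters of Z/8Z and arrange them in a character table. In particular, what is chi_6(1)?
Character table of Z/8Z (irreps indexed chi_0,...,chi_7 with chi_k(m) = zeta_8^(k*m), zeta_8 = exp(2*pi*i/8)):
  irrep \ class  {0} (size 1)  {1} (size 1)    {2} (size 1)  {3} (size 1)    {4} (size 1)  {5} (size 1)    {6} (size 1)  {7} (size 1)  
  chi_0          1             1               1             1               1             1               1             1             
  chi_1          1             exp(I*pi/4)     I             exp(3*I*pi/4)   -1            exp(-3*I*pi/4)  -I            exp(-I*pi/4)  
  chi_2          1             I               -1            -I              1             I               -1            -I            
  chi_3          1             exp(3*I*pi/4)   -I            exp(I*pi/4)     -1            exp(-I*pi/4)    I             exp(-3*I*pi/4)
  chi_4          1             -1              1             -1              1             -1              1             -1            
  chi_5          1             exp(-3*I*pi/4)  I             exp(-I*pi/4)    -1            exp(I*pi/4)     -I            exp(3*I*pi/4) 
  chi_6          1             -I              -1            I               1             -I              -1            I             
  chi_7          1             exp(-I*pi/4)    -I            exp(-3*I*pi/4)  -1            exp(3*I*pi/4)   I             exp(I*pi/4)   

Spot check: chi_6(1) = zeta_8^(6*1) = zeta_8^6 = -I.

Proof sketch: Z/8Z is abelian, so all 8 irreducible complex representations are 1-dimensional. They are given by chi_k(m) = zeta_8^(k*m) for k = 0,...,7. Row orthogonality: sum_m chi_k(m) conj(chi_l(m)) = 8 * [k = l].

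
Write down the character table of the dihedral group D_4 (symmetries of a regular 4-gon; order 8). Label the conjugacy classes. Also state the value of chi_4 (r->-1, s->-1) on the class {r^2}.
Conjugacy classes: {e} of size 1, {r^2} of size 1, {r^1, r^3} of size 2, {s, sr^2, ...} of size 2, {sr, sr^3, ...} of size 2.
Character table:
  irrep \ class              {e} (size 1)  {r^2} (size 1)  {r^1, r^3} (size 2)  {s, sr^2, ...} (size 2)  {sr, sr^3, ...} (size 2)
  chi_1 (triv)               1             1               1                    1                        1                       
  chi_2 (sign: r->1, s->-1)  1             1               1                    -1                       -1                      
  chi_3 (r->-1, s->1)        1             1               -1                   1                        -1                      
  chi_4 (r->-1, s->-1)       1             1               -1                   -1                       1                       
  chi_5 (2d, j=1)            2             -2              0                    0                        0                       

Spot check: chi_4 (r->-1, s->-1) on {r^2} = 1.

Explanation: D_4 has order 2*4 = 8 with 5 conjugacy classes, hence 5 irreducibles. Sum of squared dims 1 + 1 + 1 + 1 + 4 = 8 = |G|. Linear characters come from the abelianisation; the 2-dimensional irreps have character r^k -> 2*cos(2*pi*j*k/4), reflections -> 0.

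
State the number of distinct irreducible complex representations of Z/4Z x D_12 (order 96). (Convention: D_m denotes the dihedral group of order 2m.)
36

Reasoning: The number of irreducible complex representations of a finite group equals its number of conjugacy classes. For a direct product, #classes(G x H) = #classes(G) * #classes(H). Z/4Z has 4 classes (abelian), D_12 has 9 classes, so 4 * 9 = 36, so Z/4Z x D_12 (order 96) has exactly 36 irreducible complex representations.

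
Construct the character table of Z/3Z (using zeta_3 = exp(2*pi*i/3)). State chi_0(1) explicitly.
Character table of Z/3Z (irreps indexed chi_0,...,chi_2 with chi_k(m) = zeta_3^(k*m), zeta_3 = exp(2*pi*i/3)):
  irrep \ class  {0} (size 1)  {1} (size 1)    {2} (size 1)  
  chi_0          1             1               1             
  chi_1          1             exp(2*I*pi/3)   exp(-2*I*pi/3)
  chi_2          1             exp(-2*I*pi/3)  exp(2*I*pi/3) 

Spot check: chi_0(1) = zeta_3^(0*1) = zeta_3^0 = 1.

Why: Z/3Z is abelian, so all 3 irreducible complex representations are 1-dimensional. They are given by chi_k(m) = zeta_3^(k*m) for k = 0,...,2. Row orthogonality: sum_m chi_k(m) conj(chi_l(m)) = 3 * [k = l].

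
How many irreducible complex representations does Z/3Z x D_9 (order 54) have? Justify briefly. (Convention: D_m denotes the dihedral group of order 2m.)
18

Working: The number of irreducible complex representations of a finite group equals its number of conjugacy classes. For a direct product, #classes(G x H) = #classes(G) * #classes(H). Z/3Z has 3 classes (abelian), D_9 has 6 classes, so 3 * 6 = 18, so Z/3Z x D_9 (order 54) has exactly 18 irreducible complex representations.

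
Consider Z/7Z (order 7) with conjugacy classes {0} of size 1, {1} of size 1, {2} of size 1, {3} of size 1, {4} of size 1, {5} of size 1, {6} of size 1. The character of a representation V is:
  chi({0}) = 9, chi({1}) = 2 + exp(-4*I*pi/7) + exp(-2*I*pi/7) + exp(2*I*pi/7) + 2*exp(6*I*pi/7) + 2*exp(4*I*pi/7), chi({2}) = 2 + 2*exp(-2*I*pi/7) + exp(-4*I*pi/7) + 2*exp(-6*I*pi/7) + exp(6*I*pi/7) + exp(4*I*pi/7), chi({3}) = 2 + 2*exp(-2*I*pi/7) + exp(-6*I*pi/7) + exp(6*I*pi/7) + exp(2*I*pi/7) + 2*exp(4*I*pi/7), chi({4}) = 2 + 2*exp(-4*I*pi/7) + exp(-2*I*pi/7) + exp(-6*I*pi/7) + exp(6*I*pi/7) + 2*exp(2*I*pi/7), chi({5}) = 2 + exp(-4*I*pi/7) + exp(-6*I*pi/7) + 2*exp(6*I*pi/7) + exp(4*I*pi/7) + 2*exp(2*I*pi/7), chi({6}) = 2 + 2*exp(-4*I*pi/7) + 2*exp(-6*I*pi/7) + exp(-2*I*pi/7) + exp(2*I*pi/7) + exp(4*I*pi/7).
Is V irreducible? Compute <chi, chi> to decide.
Not irreducible (reducible): <chi, chi> = 15 > 1.

Reasoning: <chi, chi> = (1/|G|) sum_C |C| * |chi(C)|^2 = (1/7)[1*|9|^2 + 1*|2 + exp(-4*I*pi/7) + exp(-2*I*pi/7) + exp(2*I*pi/7) + 2*exp(6*I*pi/7) + 2*exp(4*I*pi/7)|^2 + 1*|2 + 2*exp(-2*I*pi/7) + exp(-4*I*pi/7) + 2*exp(-6*I*pi/7) + exp(6*I*pi/7) + exp(4*I*pi/7)|^2 + 1*|2 + 2*exp(-2*I*pi/7) + exp(-6*I*pi/7) + exp(6*I*pi/7) + exp(2*I*pi/7) + 2*exp(4*I*pi/7)|^2 + 1*|2 + 2*exp(-4*I*pi/7) + exp(-2*I*pi/7) + exp(-6*I*pi/7) + exp(6*I*pi/7) + 2*exp(2*I*pi/7)|^2 + 1*|2 + exp(-4*I*pi/7) + exp(-6*I*pi/7) + 2*exp(6*I*pi/7) + exp(4*I*pi/7) + 2*exp(2*I*pi/7)|^2 + 1*|2 + 2*exp(-4*I*pi/7) + 2*exp(-6*I*pi/7) + exp(-2*I*pi/7) + exp(2*I*pi/7) + exp(4*I*pi/7)|^2]
  = (1/7)[(81) + (4) + (4) + (4) + (4) + (4) + (4)] = 105/7 = 15.
(Exp terms are combined using exp(i*s)*conj(exp(i*t)) = exp(i*(s-t)), and sums of them are collapsed using the identity that for every m > 1 the m distinct m-th roots of unity sum to 0, e.g. 1 + exp(2*I*pi/3) + exp(-2*I*pi/3) = 0.)
A character is irreducible iff <chi, chi> = 1, so this representation is reducible.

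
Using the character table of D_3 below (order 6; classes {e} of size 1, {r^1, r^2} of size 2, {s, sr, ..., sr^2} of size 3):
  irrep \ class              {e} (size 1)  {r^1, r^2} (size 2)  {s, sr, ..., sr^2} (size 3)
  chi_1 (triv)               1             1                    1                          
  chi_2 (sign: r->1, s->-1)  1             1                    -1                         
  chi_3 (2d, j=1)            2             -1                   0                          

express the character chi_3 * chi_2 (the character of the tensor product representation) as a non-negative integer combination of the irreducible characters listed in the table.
chi_3 tensor chi_2 = chi_3 (all other irreducibles have multiplicity 0).

Solution. The character of a tensor product is the pointwise product (chi_3 * chi_2)(C) = chi_3(C) * chi_2(C):
  {e}: (2)*(1), {r^1, r^2}: (-1)*(1), {s, sr, ..., sr^2}: (0)*(-1)
so (chi_3 * chi_2) takes values
  {e} -> 2, {r^1, r^2} -> -1, {s, sr, ..., sr^2} -> 0.
Now take the inner product of this character with each irreducible chi from the table, <chi_3*chi_2, chi> = (1/6) sum_C |C| (chi_3*chi_2)(C) conj(chi(C)):
  <chi_3*chi_2, chi_1> = (1/6)[1*(2)*conj(1) + 2*(-1)*conj(1) + 3*(0)*conj(1)]
      = (1/6)[(2) + (-2) + (0)] = 0/6 = 0
  <chi_3*chi_2, chi_2> = (1/6)[1*(2)*conj(1) + 2*(-1)*conj(1) + 3*(0)*conj(-1)]
      = (1/6)[(2) + (-2) + (0)] = 0/6 = 0
  <chi_3*chi_2, chi_3> = (1/6)[1*(2)*conj(2) + 2*(-1)*conj(-1) + 3*(0)*conj(0)]
      = (1/6)[(4) + (2) + (0)] = 6/6 = 1
Hence the multiplicities are chi_3: 1. Dimension check: dim(chi_3)*dim(chi_2) = 2*1 = 2 and sum (mult * dim) = 1*2 = 2.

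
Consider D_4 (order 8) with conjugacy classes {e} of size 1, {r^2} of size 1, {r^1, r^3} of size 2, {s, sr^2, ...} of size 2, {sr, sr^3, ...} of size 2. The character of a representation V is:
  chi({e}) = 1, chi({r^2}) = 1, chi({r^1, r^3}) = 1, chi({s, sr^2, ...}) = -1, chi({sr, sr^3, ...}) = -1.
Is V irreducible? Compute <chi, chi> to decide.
Irreducible: <chi, chi> = 1.

Argument: <chi, chi> = (1/|G|) sum_C |C| * |chi(C)|^2 = (1/8)[1*|1|^2 + 1*|1|^2 + 2*|1|^2 + 2*|-1|^2 + 2*|-1|^2]
  = (1/8)[(1) + (1) + (2) + (2) + (2)] = 8/8 = 1.
A character is irreducible iff <chi, chi> = 1, so this representation is irreducible.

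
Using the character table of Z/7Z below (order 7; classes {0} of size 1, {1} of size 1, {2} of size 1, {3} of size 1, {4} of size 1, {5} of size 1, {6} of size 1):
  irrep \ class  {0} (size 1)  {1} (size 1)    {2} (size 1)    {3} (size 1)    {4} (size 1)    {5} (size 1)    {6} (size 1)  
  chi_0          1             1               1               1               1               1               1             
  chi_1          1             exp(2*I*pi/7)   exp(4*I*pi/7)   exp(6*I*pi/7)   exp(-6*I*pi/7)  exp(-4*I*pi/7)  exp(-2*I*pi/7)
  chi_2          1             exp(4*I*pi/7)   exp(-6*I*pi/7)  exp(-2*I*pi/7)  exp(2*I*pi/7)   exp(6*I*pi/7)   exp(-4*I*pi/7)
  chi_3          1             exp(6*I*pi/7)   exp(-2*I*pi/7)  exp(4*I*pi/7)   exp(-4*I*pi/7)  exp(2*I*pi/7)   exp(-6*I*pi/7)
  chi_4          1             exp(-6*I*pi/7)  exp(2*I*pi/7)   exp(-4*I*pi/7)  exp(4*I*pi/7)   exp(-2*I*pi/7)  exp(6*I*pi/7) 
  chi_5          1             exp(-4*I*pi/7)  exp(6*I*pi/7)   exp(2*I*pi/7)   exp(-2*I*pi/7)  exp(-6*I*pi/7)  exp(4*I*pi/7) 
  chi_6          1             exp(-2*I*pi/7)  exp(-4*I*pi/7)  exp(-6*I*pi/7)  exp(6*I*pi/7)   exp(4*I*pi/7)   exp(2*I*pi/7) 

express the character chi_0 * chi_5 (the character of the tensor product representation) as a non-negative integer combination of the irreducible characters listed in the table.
chi_0 tensor chi_5 = chi_5 (all other irreducibles have multiplicity 0).

Why: The character of a tensor product is the pointwise product (chi_0 * chi_5)(C) = chi_0(C) * chi_5(C):
  {0}: (1)*(1), {1}: (1)*(exp(-4*I*pi/7)), {2}: (1)*(exp(6*I*pi/7)), {3}: (1)*(exp(2*I*pi/7)), {4}: (1)*(exp(-2*I*pi/7)), {5}: (1)*(exp(-6*I*pi/7)), {6}: (1)*(exp(4*I*pi/7))
so (chi_0 * chi_5) takes values
  {0} -> 1, {1} -> exp(-4*I*pi/7), {2} -> exp(6*I*pi/7), {3} -> exp(2*I*pi/7), {4} -> exp(-2*I*pi/7), {5} -> exp(-6*I*pi/7), {6} -> exp(4*I*pi/7).
Now take the inner product of this character with each irreducible chi from the table, <chi_0*chi_5, chi> = (1/7) sum_C |C| (chi_0*chi_5)(C) conj(chi(C)):
  <chi_0*chi_5, chi_0> = (1/7)[1*(1)*conj(1) + 1*(exp(-4*I*pi/7))*conj(1) + 1*(exp(6*I*pi/7))*conj(1) + 1*(exp(2*I*pi/7))*conj(1) + 1*(exp(-2*I*pi/7))*conj(1) + 1*(exp(-6*I*pi/7))*conj(1) + 1*(exp(4*I*pi/7))*conj(1)]
      = (1/7)[(1) + (exp(-4*I*pi/7)) + (exp(6*I*pi/7)) + (exp(2*I*pi/7)) + (exp(-2*I*pi/7)) + (exp(-6*I*pi/7)) + (exp(4*I*pi/7))] = 0/7 = 0
  <chi_0*chi_5, chi_1> = (1/7)[1*(1)*conj(1) + 1*(exp(-4*I*pi/7))*conj(exp(2*I*pi/7)) + 1*(exp(6*I*pi/7))*conj(exp(4*I*pi/7)) + 1*(exp(2*I*pi/7))*conj(exp(6*I*pi/7)) + 1*(exp(-2*I*pi/7))*conj(exp(-6*I*pi/7)) + 1*(exp(-6*I*pi/7))*conj(exp(-4*I*pi/7)) + 1*(exp(4*I*pi/7))*conj(exp(-2*I*pi/7))]
      = (1/7)[(1) + (exp(-6*I*pi/7)) + (exp(2*I*pi/7)) + (exp(-4*I*pi/7)) + (exp(4*I*pi/7)) + (exp(-2*I*pi/7)) + (exp(6*I*pi/7))] = 0/7 = 0
  <chi_0*chi_5, chi_2> = (1/7)[1*(1)*conj(1) + 1*(exp(-4*I*pi/7))*conj(exp(4*I*pi/7)) + 1*(exp(6*I*pi/7))*conj(exp(-6*I*pi/7)) + 1*(exp(2*I*pi/7))*conj(exp(-2*I*pi/7)) + 1*(exp(-2*I*pi/7))*conj(exp(2*I*pi/7)) + 1*(exp(-6*I*pi/7))*conj(exp(6*I*pi/7)) + 1*(exp(4*I*pi/7))*conj(exp(-4*I*pi/7))]
      = (1/7)[(1) + (exp(6*I*pi/7)) + (exp(-2*I*pi/7)) + (exp(4*I*pi/7)) + (exp(-4*I*pi/7)) + (exp(2*I*pi/7)) + (exp(-6*I*pi/7))] = 0/7 = 0
  <chi_0*chi_5, chi_3> = (1/7)[1*(1)*conj(1) + 1*(exp(-4*I*pi/7))*conj(exp(6*I*pi/7)) + 1*(exp(6*I*pi/7))*conj(exp(-2*I*pi/7)) + 1*(exp(2*I*pi/7))*conj(exp(4*I*pi/7)) + 1*(exp(-2*I*pi/7))*conj(exp(-4*I*pi/7)) + 1*(exp(-6*I*pi/7))*conj(exp(2*I*pi/7)) + 1*(exp(4*I*pi/7))*conj(exp(-6*I*pi/7))]
      = (1/7)[(1) + (exp(4*I*pi/7)) + (exp(-6*I*pi/7)) + (exp(-2*I*pi/7)) + (exp(2*I*pi/7)) + (exp(6*I*pi/7)) + (exp(-4*I*pi/7))] = 0/7 = 0
  <chi_0*chi_5, chi_4> = (1/7)[1*(1)*conj(1) + 1*(exp(-4*I*pi/7))*conj(exp(-6*I*pi/7)) + 1*(exp(6*I*pi/7))*conj(exp(2*I*pi/7)) + 1*(exp(2*I*pi/7))*conj(exp(-4*I*pi/7)) + 1*(exp(-2*I*pi/7))*conj(exp(4*I*pi/7)) + 1*(exp(-6*I*pi/7))*conj(exp(-2*I*pi/7)) + 1*(exp(4*I*pi/7))*conj(exp(6*I*pi/7))]
      = (1/7)[(1) + (exp(2*I*pi/7)) + (exp(4*I*pi/7)) + (exp(6*I*pi/7)) + (exp(-6*I*pi/7)) + (exp(-4*I*pi/7)) + (exp(-2*I*pi/7))] = 0/7 = 0
  <chi_0*chi_5, chi_5> = (1/7)[1*(1)*conj(1) + 1*(exp(-4*I*pi/7))*conj(exp(-4*I*pi/7)) + 1*(exp(6*I*pi/7))*conj(exp(6*I*pi/7)) + 1*(exp(2*I*pi/7))*conj(exp(2*I*pi/7)) + 1*(exp(-2*I*pi/7))*conj(exp(-2*I*pi/7)) + 1*(exp(-6*I*pi/7))*conj(exp(-6*I*pi/7)) + 1*(exp(4*I*pi/7))*conj(exp(4*I*pi/7))]
      = (1/7)[(1) + (1) + (1) + (1) + (1) + (1) + (1)] = 7/7 = 1
  <chi_0*chi_5, chi_6> = (1/7)[1*(1)*conj(1) + 1*(exp(-4*I*pi/7))*conj(exp(-2*I*pi/7)) + 1*(exp(6*I*pi/7))*conj(exp(-4*I*pi/7)) + 1*(exp(2*I*pi/7))*conj(exp(-6*I*pi/7)) + 1*(exp(-2*I*pi/7))*conj(exp(6*I*pi/7)) + 1*(exp(-6*I*pi/7))*conj(exp(4*I*pi/7)) + 1*(exp(4*I*pi/7))*conj(exp(2*I*pi/7))]
      = (1/7)[(1) + (exp(-2*I*pi/7)) + (exp(-4*I*pi/7)) + (exp(-6*I*pi/7)) + (exp(6*I*pi/7)) + (exp(4*I*pi/7)) + (exp(2*I*pi/7))] = 0/7 = 0
(Exp terms are combined using exp(i*s)*conj(exp(i*t)) = exp(i*(s-t)), and sums of them are collapsed using the identity that for every m > 1 the m distinct m-th roots of unity sum to 0, e.g. 1 + exp(2*I*pi/3) + exp(-2*I*pi/3) = 0.)
Hence the multiplicities are chi_5: 1. Dimension check: dim(chi_0)*dim(chi_5) = 1*1 = 1 and sum (mult * dim) = 1*1 = 1.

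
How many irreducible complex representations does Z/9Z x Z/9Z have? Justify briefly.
81

Reasoning: The number of irreducible complex representations of a finite group equals its number of conjugacy classes. Z/9Z x Z/9Z is abelian of order 81, so every element is its own conjugacy class: 81 classes, so Z/9Z x Z/9Z (order 81) has exactly 81 irreducible complex representations.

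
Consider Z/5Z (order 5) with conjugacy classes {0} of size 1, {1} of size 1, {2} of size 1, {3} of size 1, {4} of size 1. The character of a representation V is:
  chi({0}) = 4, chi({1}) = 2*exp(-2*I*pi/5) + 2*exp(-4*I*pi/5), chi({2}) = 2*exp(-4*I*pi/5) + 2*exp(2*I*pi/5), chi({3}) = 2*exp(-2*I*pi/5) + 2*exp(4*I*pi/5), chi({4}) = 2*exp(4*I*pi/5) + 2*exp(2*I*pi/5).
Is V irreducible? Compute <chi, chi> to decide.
Not irreducible (reducible): <chi, chi> = 8 > 1.

Details: <chi, chi> = (1/|G|) sum_C |C| * |chi(C)|^2 = (1/5)[1*|4|^2 + 1*|2*exp(-2*I*pi/5) + 2*exp(-4*I*pi/5)|^2 + 1*|2*exp(-4*I*pi/5) + 2*exp(2*I*pi/5)|^2 + 1*|2*exp(-2*I*pi/5) + 2*exp(4*I*pi/5)|^2 + 1*|2*exp(4*I*pi/5) + 2*exp(2*I*pi/5)|^2]
  = (1/5)[(16) + (8 + 4*exp(-2*I*pi/5) + 4*exp(2*I*pi/5)) + (8 + 4*exp(-4*I*pi/5) + 4*exp(4*I*pi/5)) + (8 + 4*exp(-4*I*pi/5) + 4*exp(4*I*pi/5)) + (8 + 4*exp(-2*I*pi/5) + 4*exp(2*I*pi/5))] = 40/5 = 8.
(Exp terms are combined using exp(i*s)*conj(exp(i*t)) = exp(i*(s-t)), and sums of them are collapsed using the identity that for every m > 1 the m distinct m-th roots of unity sum to 0, e.g. 1 + exp(2*I*pi/3) + exp(-2*I*pi/3) = 0.)
A character is irreducible iff <chi, chi> = 1, so this representation is reducible.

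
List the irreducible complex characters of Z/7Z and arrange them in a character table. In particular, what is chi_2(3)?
Character table of Z/7Z (irreps indexed chi_0,...,chi_6 with chi_k(m) = zeta_7^(k*m), zeta_7 = exp(2*pi*i/7)):
  irrep \ class  {0} (size 1)  {1} (size 1)    {2} (size 1)    {3} (size 1)    {4} (size 1)    {5} (size 1)    {6} (size 1)  
  chi_0          1             1               1               1               1               1               1             
  chi_1          1             exp(2*I*pi/7)   exp(4*I*pi/7)   exp(6*I*pi/7)   exp(-6*I*pi/7)  exp(-4*I*pi/7)  exp(-2*I*pi/7)
  chi_2          1             exp(4*I*pi/7)   exp(-6*I*pi/7)  exp(-2*I*pi/7)  exp(2*I*pi/7)   exp(6*I*pi/7)   exp(-4*I*pi/7)
  chi_3          1             exp(6*I*pi/7)   exp(-2*I*pi/7)  exp(4*I*pi/7)   exp(-4*I*pi/7)  exp(2*I*pi/7)   exp(-6*I*pi/7)
  chi_4          1             exp(-6*I*pi/7)  exp(2*I*pi/7)   exp(-4*I*pi/7)  exp(4*I*pi/7)   exp(-2*I*pi/7)  exp(6*I*pi/7) 
  chi_5          1             exp(-4*I*pi/7)  exp(6*I*pi/7)   exp(2*I*pi/7)   exp(-2*I*pi/7)  exp(-6*I*pi/7)  exp(4*I*pi/7) 
  chi_6          1             exp(-2*I*pi/7)  exp(-4*I*pi/7)  exp(-6*I*pi/7)  exp(6*I*pi/7)   exp(4*I*pi/7)   exp(2*I*pi/7) 

Spot check: chi_2(3) = zeta_7^(2*3) = zeta_7^6 = exp(-2*I*pi/7).

Z/7Z is abelian, so all 7 irreducible complex representations are 1-dimensional. They are given by chi_k(m) = zeta_7^(k*m) for k = 0,...,6. Row orthogonality: sum_m chi_k(m) conj(chi_l(m)) = 7 * [k = l].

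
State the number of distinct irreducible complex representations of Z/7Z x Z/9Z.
63

Argument: The number of irreducible complex representations of a finite group equals its number of conjugacy classes. Z/7Z x Z/9Z is abelian of order 63, so every element is its own conjugacy class: 63 classes, so Z/7Z x Z/9Z (order 63) has exactly 63 irreducible complex representations.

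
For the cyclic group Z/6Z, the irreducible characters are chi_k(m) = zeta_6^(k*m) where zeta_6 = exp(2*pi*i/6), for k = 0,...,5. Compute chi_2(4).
chi_2(4) = zeta_6^8 = exp(2*I*pi/3)

Justification: chi_2(4) = zeta_6^(2*4) = zeta_6^8. Since zeta_6^6 = 1, this equals zeta_6^2 = exp(2*pi*i*2/6) = exp(2*I*pi/3).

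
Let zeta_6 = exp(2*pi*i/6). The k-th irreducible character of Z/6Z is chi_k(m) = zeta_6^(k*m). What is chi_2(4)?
chi_2(4) = zeta_6^8 = exp(2*I*pi/3)

Why: chi_2(4) = zeta_6^(2*4) = zeta_6^8. Since zeta_6^6 = 1, this equals zeta_6^2 = exp(2*pi*i*2/6) = exp(2*I*pi/3).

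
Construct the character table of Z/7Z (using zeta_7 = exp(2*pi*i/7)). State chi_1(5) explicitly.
Character table of Z/7Z (irreps indexed chi_0,...,chi_6 with chi_k(m) = zeta_7^(k*m), zeta_7 = exp(2*pi*i/7)):
  irrep \ class  {0} (size 1)  {1} (size 1)    {2} (size 1)    {3} (size 1)    {4} (size 1)    {5} (size 1)    {6} (size 1)  
  chi_0          1             1               1               1               1               1               1             
  chi_1          1             exp(2*I*pi/7)   exp(4*I*pi/7)   exp(6*I*pi/7)   exp(-6*I*pi/7)  exp(-4*I*pi/7)  exp(-2*I*pi/7)
  chi_2          1             exp(4*I*pi/7)   exp(-6*I*pi/7)  exp(-2*I*pi/7)  exp(2*I*pi/7)   exp(6*I*pi/7)   exp(-4*I*pi/7)
  chi_3          1             exp(6*I*pi/7)   exp(-2*I*pi/7)  exp(4*I*pi/7)   exp(-4*I*pi/7)  exp(2*I*pi/7)   exp(-6*I*pi/7)
  chi_4          1             exp(-6*I*pi/7)  exp(2*I*pi/7)   exp(-4*I*pi/7)  exp(4*I*pi/7)   exp(-2*I*pi/7)  exp(6*I*pi/7) 
  chi_5          1             exp(-4*I*pi/7)  exp(6*I*pi/7)   exp(2*I*pi/7)   exp(-2*I*pi/7)  exp(-6*I*pi/7)  exp(4*I*pi/7) 
  chi_6          1             exp(-2*I*pi/7)  exp(-4*I*pi/7)  exp(-6*I*pi/7)  exp(6*I*pi/7)   exp(4*I*pi/7)   exp(2*I*pi/7) 

Spot check: chi_1(5) = zeta_7^(1*5) = zeta_7^5 = exp(-4*I*pi/7).

Justification: Z/7Z is abelian, so all 7 irreducible complex representations are 1-dimensional. They are given by chi_k(m) = zeta_7^(k*m) for k = 0,...,6. Row orthogonality: sum_m chi_k(m) conj(chi_l(m)) = 7 * [k = l].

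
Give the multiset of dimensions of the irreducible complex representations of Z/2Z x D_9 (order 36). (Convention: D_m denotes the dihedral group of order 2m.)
Dimensions: 1, 1, 1, 1, 2, 2, 2, 2, 2, 2, 2, 2

Solution. There are 12 irreducibles (= number of conjugacy classes). Their dimensions d_i satisfy sum d_i^2 = |G| = 36: 1 + 1 + 1 + 1 + 4 + 4 + 4 + 4 + 4 + 4 + 4 + 4 = 36. (For the product with Z/2Z: each of the 2 1-dim characters of Z/2Z tensors with each irrep of D_9, giving 2 copies of each D_9-dimension.)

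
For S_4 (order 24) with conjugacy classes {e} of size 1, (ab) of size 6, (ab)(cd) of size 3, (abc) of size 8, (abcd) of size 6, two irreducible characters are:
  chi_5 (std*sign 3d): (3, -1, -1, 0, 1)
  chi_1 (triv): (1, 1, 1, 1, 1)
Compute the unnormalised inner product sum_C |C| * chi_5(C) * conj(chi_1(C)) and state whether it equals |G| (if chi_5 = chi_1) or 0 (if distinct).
Sum = 0; so <chi_5, chi_1> = 0 (distinct irreducibles are orthogonal).

Details: Compute term by term over conjugacy classes (|C| * chi_5(C) * conj(chi_1(C))):
  1*(3)*conj(1) + 6*(-1)*conj(1) + 3*(-1)*conj(1) + 8*(0)*conj(1) + 6*(1)*conj(1)
  = (3) + (-6) + (-3) + (0) + (6)
  = 0.
Dividing by |G| = 24 gives 0/24 = 0, matching the row-orthogonality relation <chi_5, chi_1> = [chi_5 = chi_1].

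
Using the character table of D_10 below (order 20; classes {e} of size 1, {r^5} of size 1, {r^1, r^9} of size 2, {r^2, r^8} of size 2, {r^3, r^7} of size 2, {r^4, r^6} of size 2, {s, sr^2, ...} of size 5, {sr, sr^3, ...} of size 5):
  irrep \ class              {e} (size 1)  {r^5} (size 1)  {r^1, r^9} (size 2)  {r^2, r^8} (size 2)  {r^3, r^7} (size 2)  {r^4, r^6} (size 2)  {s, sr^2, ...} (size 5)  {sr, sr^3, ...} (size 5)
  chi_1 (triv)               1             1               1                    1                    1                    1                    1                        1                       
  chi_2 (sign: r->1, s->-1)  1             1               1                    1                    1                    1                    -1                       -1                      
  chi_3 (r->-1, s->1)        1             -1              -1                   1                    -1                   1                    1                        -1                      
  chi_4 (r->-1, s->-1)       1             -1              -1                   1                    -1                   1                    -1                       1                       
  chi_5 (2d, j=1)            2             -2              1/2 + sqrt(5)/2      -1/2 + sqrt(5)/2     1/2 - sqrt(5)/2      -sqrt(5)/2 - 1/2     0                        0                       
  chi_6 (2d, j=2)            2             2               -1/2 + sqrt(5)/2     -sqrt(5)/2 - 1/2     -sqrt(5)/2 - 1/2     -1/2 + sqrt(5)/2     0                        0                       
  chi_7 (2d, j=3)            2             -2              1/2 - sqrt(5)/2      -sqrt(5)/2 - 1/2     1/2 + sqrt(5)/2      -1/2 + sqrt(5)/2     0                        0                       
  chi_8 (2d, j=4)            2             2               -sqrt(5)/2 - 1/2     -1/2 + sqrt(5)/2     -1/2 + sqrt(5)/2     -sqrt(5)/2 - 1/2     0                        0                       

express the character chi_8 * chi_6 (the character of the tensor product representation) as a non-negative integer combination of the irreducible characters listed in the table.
chi_8 tensor chi_6 = chi_6 + chi_8 (all other irreducibles have multiplicity 0).

Why: The character of a tensor product is the pointwise product (chi_8 * chi_6)(C) = chi_8(C) * chi_6(C):
  {e}: (2)*(2), {r^5}: (2)*(2), {r^1, r^9}: (-sqrt(5)/2 - 1/2)*(-1/2 + sqrt(5)/2), {r^2, r^8}: (-1/2 + sqrt(5)/2)*(-sqrt(5)/2 - 1/2), {r^3, r^7}: (-1/2 + sqrt(5)/2)*(-sqrt(5)/2 - 1/2), {r^4, r^6}: (-sqrt(5)/2 - 1/2)*(-1/2 + sqrt(5)/2), {s, sr^2, ...}: (0)*(0), {sr, sr^3, ...}: (0)*(0)
so (chi_8 * chi_6) takes values
  {e} -> 4, {r^5} -> 4, {r^1, r^9} -> -1, {r^2, r^8} -> -1, {r^3, r^7} -> -1, {r^4, r^6} -> -1, {s, sr^2, ...} -> 0, {sr, sr^3, ...} -> 0.
Now take the inner product of this character with each irreducible chi from the table, <chi_8*chi_6, chi> = (1/20) sum_C |C| (chi_8*chi_6)(C) conj(chi(C)):
  <chi_8*chi_6, chi_1> = (1/20)[1*(4)*conj(1) + 1*(4)*conj(1) + 2*(-1)*conj(1) + 2*(-1)*conj(1) + 2*(-1)*conj(1) + 2*(-1)*conj(1) + 5*(0)*conj(1) + 5*(0)*conj(1)]
      = (1/20)[(4) + (4) + (-2) + (-2) + (-2) + (-2) + (0) + (0)] = 0/20 = 0
  <chi_8*chi_6, chi_2> = (1/20)[1*(4)*conj(1) + 1*(4)*conj(1) + 2*(-1)*conj(1) + 2*(-1)*conj(1) + 2*(-1)*conj(1) + 2*(-1)*conj(1) + 5*(0)*conj(-1) + 5*(0)*conj(-1)]
      = (1/20)[(4) + (4) + (-2) + (-2) + (-2) + (-2) + (0) + (0)] = 0/20 = 0
  <chi_8*chi_6, chi_3> = (1/20)[1*(4)*conj(1) + 1*(4)*conj(-1) + 2*(-1)*conj(-1) + 2*(-1)*conj(1) + 2*(-1)*conj(-1) + 2*(-1)*conj(1) + 5*(0)*conj(1) + 5*(0)*conj(-1)]
      = (1/20)[(4) + (-4) + (2) + (-2) + (2) + (-2) + (0) + (0)] = 0/20 = 0
  <chi_8*chi_6, chi_4> = (1/20)[1*(4)*conj(1) + 1*(4)*conj(-1) + 2*(-1)*conj(-1) + 2*(-1)*conj(1) + 2*(-1)*conj(-1) + 2*(-1)*conj(1) + 5*(0)*conj(-1) + 5*(0)*conj(1)]
      = (1/20)[(4) + (-4) + (2) + (-2) + (2) + (-2) + (0) + (0)] = 0/20 = 0
  <chi_8*chi_6, chi_5> = (1/20)[1*(4)*conj(2) + 1*(4)*conj(-2) + 2*(-1)*conj(1/2 + sqrt(5)/2) + 2*(-1)*conj(-1/2 + sqrt(5)/2) + 2*(-1)*conj(1/2 - sqrt(5)/2) + 2*(-1)*conj(-sqrt(5)/2 - 1/2) + 5*(0)*conj(0) + 5*(0)*conj(0)]
      = (1/20)[(8) + (-8) + (-sqrt(5) - 1) + (1 - sqrt(5)) + (-1 + sqrt(5)) + (1 + sqrt(5)) + (0) + (0)] = 0/20 = 0
  <chi_8*chi_6, chi_6> = (1/20)[1*(4)*conj(2) + 1*(4)*conj(2) + 2*(-1)*conj(-1/2 + sqrt(5)/2) + 2*(-1)*conj(-sqrt(5)/2 - 1/2) + 2*(-1)*conj(-sqrt(5)/2 - 1/2) + 2*(-1)*conj(-1/2 + sqrt(5)/2) + 5*(0)*conj(0) + 5*(0)*conj(0)]
      = (1/20)[(8) + (8) + (1 - sqrt(5)) + (1 + sqrt(5)) + (1 + sqrt(5)) + (1 - sqrt(5)) + (0) + (0)] = 20/20 = 1
  <chi_8*chi_6, chi_7> = (1/20)[1*(4)*conj(2) + 1*(4)*conj(-2) + 2*(-1)*conj(1/2 - sqrt(5)/2) + 2*(-1)*conj(-sqrt(5)/2 - 1/2) + 2*(-1)*conj(1/2 + sqrt(5)/2) + 2*(-1)*conj(-1/2 + sqrt(5)/2) + 5*(0)*conj(0) + 5*(0)*conj(0)]
      = (1/20)[(8) + (-8) + (-1 + sqrt(5)) + (1 + sqrt(5)) + (-sqrt(5) - 1) + (1 - sqrt(5)) + (0) + (0)] = 0/20 = 0
  <chi_8*chi_6, chi_8> = (1/20)[1*(4)*conj(2) + 1*(4)*conj(2) + 2*(-1)*conj(-sqrt(5)/2 - 1/2) + 2*(-1)*conj(-1/2 + sqrt(5)/2) + 2*(-1)*conj(-1/2 + sqrt(5)/2) + 2*(-1)*conj(-sqrt(5)/2 - 1/2) + 5*(0)*conj(0) + 5*(0)*conj(0)]
      = (1/20)[(8) + (8) + (1 + sqrt(5)) + (1 - sqrt(5)) + (1 - sqrt(5)) + (1 + sqrt(5)) + (0) + (0)] = 20/20 = 1
Hence the multiplicities are chi_6: 1, chi_8: 1. Dimension check: dim(chi_8)*dim(chi_6) = 2*2 = 4 and sum (mult * dim) = 1*2 + 1*2 = 4.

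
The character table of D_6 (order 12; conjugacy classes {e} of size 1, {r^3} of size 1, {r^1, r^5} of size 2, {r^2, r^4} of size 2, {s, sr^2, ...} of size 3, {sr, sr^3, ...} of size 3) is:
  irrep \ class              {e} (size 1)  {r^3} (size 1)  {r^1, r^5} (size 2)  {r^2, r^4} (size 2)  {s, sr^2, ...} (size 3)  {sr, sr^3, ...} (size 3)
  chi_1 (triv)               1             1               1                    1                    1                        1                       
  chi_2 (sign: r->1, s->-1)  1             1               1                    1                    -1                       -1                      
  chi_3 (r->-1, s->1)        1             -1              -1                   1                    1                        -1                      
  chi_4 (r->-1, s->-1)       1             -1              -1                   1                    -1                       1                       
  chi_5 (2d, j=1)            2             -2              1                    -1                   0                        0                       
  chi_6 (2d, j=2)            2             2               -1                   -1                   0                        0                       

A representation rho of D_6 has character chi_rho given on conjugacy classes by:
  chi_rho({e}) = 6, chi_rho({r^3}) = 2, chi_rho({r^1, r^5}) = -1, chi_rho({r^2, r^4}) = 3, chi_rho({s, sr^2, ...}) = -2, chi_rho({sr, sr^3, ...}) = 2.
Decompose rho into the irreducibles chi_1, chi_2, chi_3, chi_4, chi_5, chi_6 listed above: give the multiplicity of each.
Multiplicities: chi_1: 1, chi_2: 1, chi_3: 0, chi_4: 2, chi_5: 0, chi_6: 1.

Explanation: Use <chi_rho, chi> = (1/|G|) sum_C |C| * chi_rho(C) * conj(chi(C)) with |G| = 12 for each irreducible chi in the table:
  <chi_rho, chi_1> = (1/12)[1*(6)*conj(1) + 1*(2)*conj(1) + 2*(-1)*conj(1) + 2*(3)*conj(1) + 3*(-2)*conj(1) + 3*(2)*conj(1)]
      = (1/12)[(6) + (2) + (-2) + (6) + (-6) + (6)] = 12/12 = 1
  <chi_rho, chi_2> = (1/12)[1*(6)*conj(1) + 1*(2)*conj(1) + 2*(-1)*conj(1) + 2*(3)*conj(1) + 3*(-2)*conj(-1) + 3*(2)*conj(-1)]
      = (1/12)[(6) + (2) + (-2) + (6) + (6) + (-6)] = 12/12 = 1
  <chi_rho, chi_3> = (1/12)[1*(6)*conj(1) + 1*(2)*conj(-1) + 2*(-1)*conj(-1) + 2*(3)*conj(1) + 3*(-2)*conj(1) + 3*(2)*conj(-1)]
      = (1/12)[(6) + (-2) + (2) + (6) + (-6) + (-6)] = 0/12 = 0
  <chi_rho, chi_4> = (1/12)[1*(6)*conj(1) + 1*(2)*conj(-1) + 2*(-1)*conj(-1) + 2*(3)*conj(1) + 3*(-2)*conj(-1) + 3*(2)*conj(1)]
      = (1/12)[(6) + (-2) + (2) + (6) + (6) + (6)] = 24/12 = 2
  <chi_rho, chi_5> = (1/12)[1*(6)*conj(2) + 1*(2)*conj(-2) + 2*(-1)*conj(1) + 2*(3)*conj(-1) + 3*(-2)*conj(0) + 3*(2)*conj(0)]
      = (1/12)[(12) + (-4) + (-2) + (-6) + (0) + (0)] = 0/12 = 0
  <chi_rho, chi_6> = (1/12)[1*(6)*conj(2) + 1*(2)*conj(2) + 2*(-1)*conj(-1) + 2*(3)*conj(-1) + 3*(-2)*conj(0) + 3*(2)*conj(0)]
      = (1/12)[(12) + (4) + (2) + (-6) + (0) + (0)] = 12/12 = 1
Dimension check: dim(rho) = sum (mult * dim) = 1*1 + 1*1 + 0*1 + 2*1 + 0*2 + 1*2 = 6 = chi_rho(e) = 6.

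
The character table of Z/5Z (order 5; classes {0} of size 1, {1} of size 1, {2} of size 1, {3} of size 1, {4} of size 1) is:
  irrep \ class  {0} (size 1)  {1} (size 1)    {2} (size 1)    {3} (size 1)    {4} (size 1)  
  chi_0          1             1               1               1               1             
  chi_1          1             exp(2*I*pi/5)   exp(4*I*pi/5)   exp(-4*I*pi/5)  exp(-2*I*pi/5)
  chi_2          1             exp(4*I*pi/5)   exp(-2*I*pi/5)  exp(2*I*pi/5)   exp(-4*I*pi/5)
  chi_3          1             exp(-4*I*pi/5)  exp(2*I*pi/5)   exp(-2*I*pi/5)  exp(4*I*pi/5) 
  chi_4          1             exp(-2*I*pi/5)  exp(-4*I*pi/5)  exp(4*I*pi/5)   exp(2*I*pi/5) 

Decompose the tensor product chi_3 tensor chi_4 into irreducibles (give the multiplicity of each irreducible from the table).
chi_3 tensor chi_4 = chi_2 (all other irreducibles have multiplicity 0).

Why: The character of a tensor product is the pointwise product (chi_3 * chi_4)(C) = chi_3(C) * chi_4(C):
  {0}: (1)*(1), {1}: (exp(-4*I*pi/5))*(exp(-2*I*pi/5)), {2}: (exp(2*I*pi/5))*(exp(-4*I*pi/5)), {3}: (exp(-2*I*pi/5))*(exp(4*I*pi/5)), {4}: (exp(4*I*pi/5))*(exp(2*I*pi/5))
so (chi_3 * chi_4) takes values
  {0} -> 1, {1} -> exp(4*I*pi/5), {2} -> exp(-2*I*pi/5), {3} -> exp(2*I*pi/5), {4} -> exp(-4*I*pi/5).
Now take the inner product of this character with each irreducible chi from the table, <chi_3*chi_4, chi> = (1/5) sum_C |C| (chi_3*chi_4)(C) conj(chi(C)):
  <chi_3*chi_4, chi_0> = (1/5)[1*(1)*conj(1) + 1*(exp(4*I*pi/5))*conj(1) + 1*(exp(-2*I*pi/5))*conj(1) + 1*(exp(2*I*pi/5))*conj(1) + 1*(exp(-4*I*pi/5))*conj(1)]
      = (1/5)[(1) + (exp(4*I*pi/5)) + (exp(-2*I*pi/5)) + (exp(2*I*pi/5)) + (exp(-4*I*pi/5))] = 0/5 = 0
  <chi_3*chi_4, chi_1> = (1/5)[1*(1)*conj(1) + 1*(exp(4*I*pi/5))*conj(exp(2*I*pi/5)) + 1*(exp(-2*I*pi/5))*conj(exp(4*I*pi/5)) + 1*(exp(2*I*pi/5))*conj(exp(-4*I*pi/5)) + 1*(exp(-4*I*pi/5))*conj(exp(-2*I*pi/5))]
      = (1/5)[(1) + (exp(2*I*pi/5)) + (exp(4*I*pi/5)) + (exp(-4*I*pi/5)) + (exp(-2*I*pi/5))] = 0/5 = 0
  <chi_3*chi_4, chi_2> = (1/5)[1*(1)*conj(1) + 1*(exp(4*I*pi/5))*conj(exp(4*I*pi/5)) + 1*(exp(-2*I*pi/5))*conj(exp(-2*I*pi/5)) + 1*(exp(2*I*pi/5))*conj(exp(2*I*pi/5)) + 1*(exp(-4*I*pi/5))*conj(exp(-4*I*pi/5))]
      = (1/5)[(1) + (1) + (1) + (1) + (1)] = 5/5 = 1
  <chi_3*chi_4, chi_3> = (1/5)[1*(1)*conj(1) + 1*(exp(4*I*pi/5))*conj(exp(-4*I*pi/5)) + 1*(exp(-2*I*pi/5))*conj(exp(2*I*pi/5)) + 1*(exp(2*I*pi/5))*conj(exp(-2*I*pi/5)) + 1*(exp(-4*I*pi/5))*conj(exp(4*I*pi/5))]
      = (1/5)[(1) + (exp(-2*I*pi/5)) + (exp(-4*I*pi/5)) + (exp(4*I*pi/5)) + (exp(2*I*pi/5))] = 0/5 = 0
  <chi_3*chi_4, chi_4> = (1/5)[1*(1)*conj(1) + 1*(exp(4*I*pi/5))*conj(exp(-2*I*pi/5)) + 1*(exp(-2*I*pi/5))*conj(exp(-4*I*pi/5)) + 1*(exp(2*I*pi/5))*conj(exp(4*I*pi/5)) + 1*(exp(-4*I*pi/5))*conj(exp(2*I*pi/5))]
      = (1/5)[(1) + (exp(-4*I*pi/5)) + (exp(2*I*pi/5)) + (exp(-2*I*pi/5)) + (exp(4*I*pi/5))] = 0/5 = 0
(Exp terms are combined using exp(i*s)*conj(exp(i*t)) = exp(i*(s-t)), and sums of them are collapsed using the identity that for every m > 1 the m distinct m-th roots of unity sum to 0, e.g. 1 + exp(2*I*pi/3) + exp(-2*I*pi/3) = 0.)
Hence the multiplicities are chi_2: 1. Dimension check: dim(chi_3)*dim(chi_4) = 1*1 = 1 and sum (mult * dim) = 1*1 = 1.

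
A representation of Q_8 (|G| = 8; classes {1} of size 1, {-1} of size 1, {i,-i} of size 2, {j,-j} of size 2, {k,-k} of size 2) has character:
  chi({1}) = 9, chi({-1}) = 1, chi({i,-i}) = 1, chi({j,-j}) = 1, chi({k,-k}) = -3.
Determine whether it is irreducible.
Not irreducible (reducible): <chi, chi> = 13 > 1.

Working: <chi, chi> = (1/|G|) sum_C |C| * |chi(C)|^2 = (1/8)[1*|9|^2 + 1*|1|^2 + 2*|1|^2 + 2*|1|^2 + 2*|-3|^2]
  = (1/8)[(81) + (1) + (2) + (2) + (18)] = 104/8 = 13.
A character is irreducible iff <chi, chi> = 1, so this representation is reducible.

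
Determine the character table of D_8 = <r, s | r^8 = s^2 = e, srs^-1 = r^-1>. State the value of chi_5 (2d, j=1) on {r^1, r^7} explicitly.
Conjugacy classes: {e} of size 1, {r^4} of size 1, {r^1, r^7} of size 2, {r^2, r^6} of size 2, {r^3, r^5} of size 2, {s, sr^2, ...} of size 4, {sr, sr^3, ...} of size 4.
Character table:
  irrep \ class              {e} (size 1)  {r^4} (size 1)  {r^1, r^7} (size 2)  {r^2, r^6} (size 2)  {r^3, r^5} (size 2)  {s, sr^2, ...} (size 4)  {sr, sr^3, ...} (size 4)
  chi_1 (triv)               1             1               1                    1                    1                    1                        1                       
  chi_2 (sign: r->1, s->-1)  1             1               1                    1                    1                    -1                       -1                      
  chi_3 (r->-1, s->1)        1             1               -1                   1                    -1                   1                        -1                      
  chi_4 (r->-1, s->-1)       1             1               -1                   1                    -1                   -1                       1                       
  chi_5 (2d, j=1)            2             -2              sqrt(2)              0                    -sqrt(2)             0                        0                       
  chi_6 (2d, j=2)            2             2               0                    -2                   0                    0                        0                       
  chi_7 (2d, j=3)            2             -2              -sqrt(2)             0                    sqrt(2)              0                        0                       

Spot check: chi_5 (2d, j=1) on {r^1, r^7} = sqrt(2).

Explanation: D_8 has order 2*8 = 16 with 7 conjugacy classes, hence 7 irreducibles. Sum of squared dims 1 + 1 + 1 + 1 + 4 + 4 + 4 = 16 = |G|. Linear characters come from the abelianisation; the 2-dimensional irreps have character r^k -> 2*cos(2*pi*j*k/8), reflections -> 0.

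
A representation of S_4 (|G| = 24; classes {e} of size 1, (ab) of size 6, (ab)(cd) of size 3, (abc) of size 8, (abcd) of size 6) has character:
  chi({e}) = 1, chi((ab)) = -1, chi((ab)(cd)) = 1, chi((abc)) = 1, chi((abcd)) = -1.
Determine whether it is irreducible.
Irreducible: <chi, chi> = 1.

Details: <chi, chi> = (1/|G|) sum_C |C| * |chi(C)|^2 = (1/24)[1*|1|^2 + 6*|-1|^2 + 3*|1|^2 + 8*|1|^2 + 6*|-1|^2]
  = (1/24)[(1) + (6) + (3) + (8) + (6)] = 24/24 = 1.
A character is irreducible iff <chi, chi> = 1, so this representation is irreducible.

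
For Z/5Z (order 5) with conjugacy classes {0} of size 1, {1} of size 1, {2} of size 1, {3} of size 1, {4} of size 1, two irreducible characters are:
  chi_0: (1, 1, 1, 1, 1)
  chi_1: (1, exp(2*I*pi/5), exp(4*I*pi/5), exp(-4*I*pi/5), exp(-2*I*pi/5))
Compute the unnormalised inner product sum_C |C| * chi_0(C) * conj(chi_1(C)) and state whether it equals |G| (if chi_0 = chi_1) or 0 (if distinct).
Sum = 0; so <chi_0, chi_1> = 0 (distinct irreducibles are orthogonal).

Justification: Compute term by term over conjugacy classes (|C| * chi_0(C) * conj(chi_1(C))):
  1*(1)*conj(1) + 1*(1)*conj(exp(2*I*pi/5)) + 1*(1)*conj(exp(4*I*pi/5)) + 1*(1)*conj(exp(-4*I*pi/5)) + 1*(1)*conj(exp(-2*I*pi/5))
  = (1) + (exp(-2*I*pi/5)) + (exp(-4*I*pi/5)) + (exp(4*I*pi/5)) + (exp(2*I*pi/5))
  = 0.
(Exp terms are combined using exp(i*s)*conj(exp(i*t)) = exp(i*(s-t)), and sums of them are collapsed using the identity that for every m > 1 the m distinct m-th roots of unity sum to 0, e.g. 1 + exp(2*I*pi/3) + exp(-2*I*pi/3) = 0.)
Dividing by |G| = 5 gives 0/5 = 0, matching the row-orthogonality relation <chi_0, chi_1> = [chi_0 = chi_1].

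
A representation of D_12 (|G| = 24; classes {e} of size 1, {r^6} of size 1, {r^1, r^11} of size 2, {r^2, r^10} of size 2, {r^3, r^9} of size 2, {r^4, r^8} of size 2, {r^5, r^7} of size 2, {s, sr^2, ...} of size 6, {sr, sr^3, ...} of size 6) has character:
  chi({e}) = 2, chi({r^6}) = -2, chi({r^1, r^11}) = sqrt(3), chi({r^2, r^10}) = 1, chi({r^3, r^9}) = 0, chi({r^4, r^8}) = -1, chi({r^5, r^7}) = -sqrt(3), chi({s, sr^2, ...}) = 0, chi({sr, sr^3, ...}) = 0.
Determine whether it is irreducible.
Irreducible: <chi, chi> = 1.

Derivation: <chi, chi> = (1/|G|) sum_C |C| * |chi(C)|^2 = (1/24)[1*|2|^2 + 1*|-2|^2 + 2*|sqrt(3)|^2 + 2*|1|^2 + 2*|0|^2 + 2*|-1|^2 + 2*|-sqrt(3)|^2 + 6*|0|^2 + 6*|0|^2]
  = (1/24)[(4) + (4) + (6) + (2) + (0) + (2) + (6) + (0) + (0)] = 24/24 = 1.
A character is irreducible iff <chi, chi> = 1, so this representation is irreducible.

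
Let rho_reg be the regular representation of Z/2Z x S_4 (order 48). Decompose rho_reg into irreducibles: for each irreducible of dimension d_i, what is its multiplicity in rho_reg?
Each irreducible V_i of dimension d_i appears with multiplicity d_i, i.e. rho_reg = (direct sum over all irreducibles V_i) d_i V_i. The irreducible dimensions for Z/2Z x S_4 are 1, 1, 1, 1, 2, 2, 3, 3, 3, 3: 4 irreducibles of dimension 1, each with multiplicity 1; 2 irreducibles of dimension 2, each with multiplicity 2; 4 irreducibles of dimension 3, each with multiplicity 3. Total dimension 4*1*1 + 2*2*2 + 4*3*3 = 48 = |G|.

Working: General theorem: in the regular representation of a finite group G, each irreducible appears with multiplicity equal to its dimension. Check: dim(rho_reg) = sum d_i^2 = 1 + 1 + 1 + 1 + 4 + 4 + 9 + 9 + 9 + 9 = 48 = |G|.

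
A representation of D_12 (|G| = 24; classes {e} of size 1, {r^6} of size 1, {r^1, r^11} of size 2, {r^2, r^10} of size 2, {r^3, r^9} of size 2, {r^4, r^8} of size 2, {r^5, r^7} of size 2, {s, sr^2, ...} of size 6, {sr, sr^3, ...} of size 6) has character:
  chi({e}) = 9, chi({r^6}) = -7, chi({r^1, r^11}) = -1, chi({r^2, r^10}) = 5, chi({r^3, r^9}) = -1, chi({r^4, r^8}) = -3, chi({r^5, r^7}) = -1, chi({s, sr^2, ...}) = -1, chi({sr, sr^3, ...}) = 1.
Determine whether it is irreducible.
Not irreducible (reducible): <chi, chi> = 9 > 1.

<chi, chi> = (1/|G|) sum_C |C| * |chi(C)|^2 = (1/24)[1*|9|^2 + 1*|-7|^2 + 2*|-1|^2 + 2*|5|^2 + 2*|-1|^2 + 2*|-3|^2 + 2*|-1|^2 + 6*|-1|^2 + 6*|1|^2]
  = (1/24)[(81) + (49) + (2) + (50) + (2) + (18) + (2) + (6) + (6)] = 216/24 = 9.
A character is irreducible iff <chi, chi> = 1, so this representation is reducible.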